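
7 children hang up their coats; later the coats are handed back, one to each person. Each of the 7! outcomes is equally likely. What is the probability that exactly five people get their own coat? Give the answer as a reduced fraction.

Favorable outcomes: C(7,5)·!2 = 21·1 = 21.
Total outcomes: 7! = 5040.
Probability = 21/5040 = 1/240.

1/240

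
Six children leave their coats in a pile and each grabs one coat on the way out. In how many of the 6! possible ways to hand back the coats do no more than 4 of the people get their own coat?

# with exactly i fixed is C(6,i)·!(6-i); sum over i=0..4:
  i=0: C(6,0)·!6 = 1·265 = 265
  i=1: C(6,1)·!5 = 6·44 = 264
  i=2: C(6,2)·!4 = 15·9 = 135
  i=3: C(6,3)·!3 = 20·2 = 40
  i=4: C(6,4)·!2 = 15·1 = 15
Total = 719.

719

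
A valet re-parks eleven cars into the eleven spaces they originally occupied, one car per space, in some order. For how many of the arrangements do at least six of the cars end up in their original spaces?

23684

Sum C(11,i)·!(11-i) for i = 6..11:
  i=6: C(11,6)·!5 = 462·44 = 20328
  i=7: C(11,7)·!4 = 330·9 = 2970
  i=8: C(11,8)·!3 = 165·2 = 330
  i=9: C(11,9)·!2 = 55·1 = 55
  i=10: C(11,10)·!1 = 11·0 = 0
  i=11: C(11,11)·!0 = 1·1 = 1
Total = 23684.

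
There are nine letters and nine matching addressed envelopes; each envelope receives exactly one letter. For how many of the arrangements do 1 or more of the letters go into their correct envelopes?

229384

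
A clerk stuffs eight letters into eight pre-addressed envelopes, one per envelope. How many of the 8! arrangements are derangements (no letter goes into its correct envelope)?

14833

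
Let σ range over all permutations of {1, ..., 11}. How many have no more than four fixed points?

39770686

Sum C(11,i)·!(11-i) for i = 0..4:
  i=0: C(11,0)·!11 = 1·14684570 = 14684570
  i=1: C(11,1)·!10 = 11·1334961 = 14684571
  i=2: C(11,2)·!9 = 55·133496 = 7342280
  i=3: C(11,3)·!8 = 165·14833 = 2447445
  i=4: C(11,4)·!7 = 330·1854 = 611820
Total = 39770686.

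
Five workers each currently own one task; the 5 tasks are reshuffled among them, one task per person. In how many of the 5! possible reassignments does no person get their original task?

44

By inclusion-exclusion, !5 = Σ (-1)^k · 5!/k! for k=0..5
= 5! - 5!/1! + 5!/2! - 5!/3! + 5!/4! - 5!/5!
= 120 - 120 + 60 - 20 + 5 - 1
= 44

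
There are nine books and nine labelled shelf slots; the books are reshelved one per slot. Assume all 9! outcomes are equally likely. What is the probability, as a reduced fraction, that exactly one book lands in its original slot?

2119/5760

Favorable outcomes: C(9,1)·!8 = 9·14833 = 133497.
Total outcomes: 9! = 362880.
Probability = 133497/362880 = 2119/5760.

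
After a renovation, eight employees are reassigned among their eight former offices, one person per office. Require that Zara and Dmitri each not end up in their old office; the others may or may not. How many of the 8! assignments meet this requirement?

30960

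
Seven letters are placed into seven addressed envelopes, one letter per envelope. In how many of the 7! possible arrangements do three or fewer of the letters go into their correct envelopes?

4948

# with exactly i fixed is C(7,i)·!(7-i); sum over i=0..3:
  i=0: C(7,0)·!7 = 1·1854 = 1854
  i=1: C(7,1)·!6 = 7·265 = 1855
  i=2: C(7,2)·!5 = 21·44 = 924
  i=3: C(7,3)·!4 = 35·9 = 315
Total = 4948.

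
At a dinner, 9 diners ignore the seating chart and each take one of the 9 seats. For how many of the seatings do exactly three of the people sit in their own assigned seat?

22260

Choose which 3 of the 9 are fixed: C(9,3) = 84.
The other 6 form a derangement: !6 = 265.
Total: 84 × 265 = 22260.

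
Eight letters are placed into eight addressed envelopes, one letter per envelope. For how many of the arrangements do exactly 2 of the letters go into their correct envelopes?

Choose which 2 of the 8 are fixed: C(8,2) = 28.
The other 6 form a derangement: !6 = 265.
Total: 28 × 265 = 7420.

7420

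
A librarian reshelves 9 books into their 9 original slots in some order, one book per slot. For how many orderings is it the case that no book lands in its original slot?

The number of derangements of 9 is !9 = Σ_{k=0}^{9} (-1)^k·9!/k!
= 9! - 9!/1! + 9!/2! - 9!/3! + 9!/4! - 9!/5! + 9!/6! - 9!/7! + 9!/8! - 9!/9!
= 362880 - 362880 + 181440 - 60480 + 15120 - 3024 + 504 - 72 + 9 - 1
= 133496

133496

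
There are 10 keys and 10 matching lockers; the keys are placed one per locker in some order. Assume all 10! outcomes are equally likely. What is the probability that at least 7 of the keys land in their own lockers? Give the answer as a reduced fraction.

143/1814400

Favorable outcomes: Σ_{i≥7} C(10,i)·!(10-i) = 120·2 + 45·1 + 10·0 + 1·1 = 286.
Total outcomes: 10! = 3628800.
Probability = 286/3628800 = 143/1814400.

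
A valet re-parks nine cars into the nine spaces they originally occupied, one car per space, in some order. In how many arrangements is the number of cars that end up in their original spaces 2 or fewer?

333737

# with exactly i fixed is C(9,i)·!(9-i); sum over i=0..2:
  i=0: C(9,0)·!9 = 1·133496 = 133496
  i=1: C(9,1)·!8 = 9·14833 = 133497
  i=2: C(9,2)·!7 = 36·1854 = 66744
Total = 333737.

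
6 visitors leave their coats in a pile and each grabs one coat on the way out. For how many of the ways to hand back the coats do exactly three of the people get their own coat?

Pick the 3 fixed positions: C(6,3) = 20 ways.
The other 3 form a derangement: !3 = 2.
Total: 20 × 2 = 40.

40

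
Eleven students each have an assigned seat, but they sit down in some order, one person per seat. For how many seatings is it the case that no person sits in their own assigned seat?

Use !n = (n-1)(!(n-1) + !(n-2)).
!11 = 10·(1334961 + 133496) = 10·1468457 = 14684570

14684570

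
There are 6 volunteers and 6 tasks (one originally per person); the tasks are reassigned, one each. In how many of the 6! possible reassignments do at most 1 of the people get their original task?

529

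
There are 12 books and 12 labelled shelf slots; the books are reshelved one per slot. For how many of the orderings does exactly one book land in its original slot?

Pick the single fixed position: C(12,1) = 12 ways.
The remaining 11 must be deranged: !11 = 14684570.
Total: 12 × 14684570 = 176214840.

176214840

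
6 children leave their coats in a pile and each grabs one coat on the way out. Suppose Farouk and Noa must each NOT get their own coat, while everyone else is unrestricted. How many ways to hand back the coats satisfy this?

504

Inclusion-exclusion on the 2 forbidden self-matches:
Σ_{j=0}^{2} (-1)^j C(2,j)(6-j)!
= C(2,0)·6! - C(2,1)·5! + C(2,2)·4!
= 720 - 240 + 24
= 504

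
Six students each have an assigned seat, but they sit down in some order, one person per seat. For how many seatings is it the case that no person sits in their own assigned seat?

Recurrence: !6 = 6·!5 + (-1)^6.
!6 = 6·44 + 1 = 265

265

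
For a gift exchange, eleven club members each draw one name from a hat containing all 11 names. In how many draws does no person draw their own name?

14684570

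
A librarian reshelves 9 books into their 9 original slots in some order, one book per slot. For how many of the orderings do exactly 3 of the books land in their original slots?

Pick the 3 fixed positions: C(9,3) = 84 ways.
The remaining 6 must be deranged: !6 = 265.
Total: 84 × 265 = 22260.

22260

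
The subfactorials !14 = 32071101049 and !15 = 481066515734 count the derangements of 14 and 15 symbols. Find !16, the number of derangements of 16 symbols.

7697064251745

!16 = (16-1)·(!15 + !14) = 15·(481066515734 + 32071101049) = 15·513137616783 = 7697064251745.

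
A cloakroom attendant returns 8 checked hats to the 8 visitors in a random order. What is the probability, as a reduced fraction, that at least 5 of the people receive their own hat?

47/13440

Favorable outcomes: Σ_{i≥5} C(8,i)·!(8-i) = 56·2 + 28·1 + 8·0 + 1·1 = 141.
Total outcomes: 8! = 40320.
Probability = 141/40320 = 47/13440.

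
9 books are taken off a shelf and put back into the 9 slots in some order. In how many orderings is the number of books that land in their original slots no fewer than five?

1339

Sum C(9,i)·!(9-i) for i = 5..9:
  i=5: C(9,5)·!4 = 126·9 = 1134
  i=6: C(9,6)·!3 = 84·2 = 168
  i=7: C(9,7)·!2 = 36·1 = 36
  i=8: C(9,8)·!1 = 9·0 = 0
  i=9: C(9,9)·!0 = 1·1 = 1
Total = 1339.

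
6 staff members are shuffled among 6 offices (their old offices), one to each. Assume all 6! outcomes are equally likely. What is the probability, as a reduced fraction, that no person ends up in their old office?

Favorable outcomes: !6 = 265.
Total outcomes: 6! = 720.
Probability = 265/720 = 53/144.

53/144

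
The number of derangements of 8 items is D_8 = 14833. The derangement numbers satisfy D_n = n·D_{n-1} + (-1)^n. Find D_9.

D_9 = 9·14833 - 1 = 133496.

133496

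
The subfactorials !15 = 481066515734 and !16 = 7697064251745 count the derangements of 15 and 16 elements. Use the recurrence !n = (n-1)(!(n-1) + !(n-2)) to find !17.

130850092279664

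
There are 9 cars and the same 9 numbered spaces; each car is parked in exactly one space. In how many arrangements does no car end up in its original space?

133496

The number of derangements of 9 is !9 = Σ_{k=0}^{9} (-1)^k·9!/k!
= 9! - 9!/1! + 9!/2! - 9!/3! + 9!/4! - 9!/5! + 9!/6! - 9!/7! + 9!/8! - 9!/9!
= 362880 - 362880 + 181440 - 60480 + 15120 - 3024 + 504 - 72 + 9 - 1
= 133496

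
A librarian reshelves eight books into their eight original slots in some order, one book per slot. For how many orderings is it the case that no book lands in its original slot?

14833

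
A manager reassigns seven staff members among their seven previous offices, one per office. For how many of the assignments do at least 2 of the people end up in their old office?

# with exactly i fixed is C(7,i)·!(7-i); sum over i=2..7:
  i=2: C(7,2)·!5 = 21·44 = 924
  i=3: C(7,3)·!4 = 35·9 = 315
  i=4: C(7,4)·!3 = 35·2 = 70
  i=5: C(7,5)·!2 = 21·1 = 21
  i=6: C(7,6)·!1 = 7·0 = 0
  i=7: C(7,7)·!0 = 1·1 = 1
Total = 1331.

1331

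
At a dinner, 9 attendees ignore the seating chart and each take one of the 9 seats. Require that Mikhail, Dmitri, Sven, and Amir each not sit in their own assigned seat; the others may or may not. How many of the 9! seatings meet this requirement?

229080

Inclusion-exclusion on the 4 forbidden self-matches:
Σ_{j=0}^{4} (-1)^j C(4,j)(9-j)!
= C(4,0)·9! - C(4,1)·8! + C(4,2)·7! - C(4,3)·6! + C(4,4)·5!
= 362880 - 161280 + 30240 - 2880 + 120
= 229080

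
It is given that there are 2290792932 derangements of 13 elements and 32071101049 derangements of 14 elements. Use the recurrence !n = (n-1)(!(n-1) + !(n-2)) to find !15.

481066515734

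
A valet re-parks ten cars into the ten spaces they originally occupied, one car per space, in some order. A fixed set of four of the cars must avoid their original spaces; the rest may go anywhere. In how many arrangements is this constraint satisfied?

2399760

Let A_j be the event that the j-th constrained one is fixed. By inclusion-exclusion over the 4 events:
Σ_{j=0}^{4} (-1)^j C(4,j)(10-j)!
= C(4,0)·10! - C(4,1)·9! + C(4,2)·8! - C(4,3)·7! + C(4,4)·6!
= 3628800 - 1451520 + 241920 - 20160 + 720
= 2399760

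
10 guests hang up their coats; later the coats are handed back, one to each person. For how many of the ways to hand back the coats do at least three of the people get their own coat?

Sum C(10,i)·!(10-i) for i = 3..10:
  i=3: C(10,3)·!7 = 120·1854 = 222480
  i=4: C(10,4)·!6 = 210·265 = 55650
  i=5: C(10,5)·!5 = 252·44 = 11088
  i=6: C(10,6)·!4 = 210·9 = 1890
  i=7: C(10,7)·!3 = 120·2 = 240
  i=8: C(10,8)·!2 = 45·1 = 45
  i=9: C(10,9)·!1 = 10·0 = 0
  i=10: C(10,10)·!0 = 1·1 = 1
Total = 291394.

291394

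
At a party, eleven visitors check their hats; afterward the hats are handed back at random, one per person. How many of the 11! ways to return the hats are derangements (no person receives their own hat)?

!11 is the nearest integer to 11!/e.
11! = 39916800, and 39916800/e ≈ 14684570.08, so !11 = 14684570.

14684570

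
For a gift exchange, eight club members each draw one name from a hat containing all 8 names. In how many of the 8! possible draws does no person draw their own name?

Recurrence: !8 = 7·(!7 + !6).
!8 = 7·(1854 + 265) = 7·2119 = 14833

14833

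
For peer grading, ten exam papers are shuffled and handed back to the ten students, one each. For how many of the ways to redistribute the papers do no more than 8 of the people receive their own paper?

3628799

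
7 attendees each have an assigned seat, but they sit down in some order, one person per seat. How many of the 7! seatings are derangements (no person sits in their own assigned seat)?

1854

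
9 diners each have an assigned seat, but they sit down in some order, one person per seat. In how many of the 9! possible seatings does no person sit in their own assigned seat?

133496

By inclusion-exclusion, !9 = Σ (-1)^k · 9!/k! for k=0..9
= 9! - 9!/1! + 9!/2! - 9!/3! + 9!/4! - 9!/5! + 9!/6! - 9!/7! + 9!/8! - 9!/9!
= 362880 - 362880 + 181440 - 60480 + 15120 - 3024 + 504 - 72 + 9 - 1
= 133496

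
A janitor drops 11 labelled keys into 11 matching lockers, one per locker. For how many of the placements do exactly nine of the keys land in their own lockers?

Pick the 9 fixed positions: C(11,9) = 55 ways.
The remaining 2 must be deranged: !2 = 1.
Total: 55 × 1 = 55.

55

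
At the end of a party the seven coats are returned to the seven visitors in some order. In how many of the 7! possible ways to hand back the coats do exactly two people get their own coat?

924

Choose which 2 of the 7 are fixed: C(7,2) = 21.
The other 5 form a derangement: !5 = 44.
Total: 21 × 44 = 924.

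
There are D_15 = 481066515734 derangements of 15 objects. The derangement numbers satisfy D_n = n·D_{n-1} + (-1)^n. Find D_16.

7697064251745

D_16 = 16·481066515734 + 1 = 7697064251745.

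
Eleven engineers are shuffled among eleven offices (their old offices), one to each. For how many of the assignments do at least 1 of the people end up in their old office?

# with exactly i fixed is C(11,i)·!(11-i); sum over i=1..11:
  i=1: C(11,1)·!10 = 11·1334961 = 14684571
  i=2: C(11,2)·!9 = 55·133496 = 7342280
  i=3: C(11,3)·!8 = 165·14833 = 2447445
  i=4: C(11,4)·!7 = 330·1854 = 611820
  i=5: C(11,5)·!6 = 462·265 = 122430
  i=6: C(11,6)·!5 = 462·44 = 20328
  i=7: C(11,7)·!4 = 330·9 = 2970
  i=8: C(11,8)·!3 = 165·2 = 330
  i=9: C(11,9)·!2 = 55·1 = 55
  i=10: C(11,10)·!1 = 11·0 = 0
  i=11: C(11,11)·!0 = 1·1 = 1
Total = 25232230.

25232230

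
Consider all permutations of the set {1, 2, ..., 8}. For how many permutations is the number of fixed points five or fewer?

Sum C(8,i)·!(8-i) for i = 0..5:
  i=0: C(8,0)·!8 = 1·14833 = 14833
  i=1: C(8,1)·!7 = 8·1854 = 14832
  i=2: C(8,2)·!6 = 28·265 = 7420
  i=3: C(8,3)·!5 = 56·44 = 2464
  i=4: C(8,4)·!4 = 70·9 = 630
  i=5: C(8,5)·!3 = 56·2 = 112
Total = 40291.

40291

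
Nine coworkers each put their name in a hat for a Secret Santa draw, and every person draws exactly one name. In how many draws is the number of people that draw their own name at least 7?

# with exactly i fixed is C(9,i)·!(9-i); sum over i=7..9:
  i=7: C(9,7)·!2 = 36·1 = 36
  i=8: C(9,8)·!1 = 9·0 = 0
  i=9: C(9,9)·!0 = 1·1 = 1
Total = 37.

37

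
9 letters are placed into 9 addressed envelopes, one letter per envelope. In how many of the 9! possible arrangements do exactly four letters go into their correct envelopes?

5544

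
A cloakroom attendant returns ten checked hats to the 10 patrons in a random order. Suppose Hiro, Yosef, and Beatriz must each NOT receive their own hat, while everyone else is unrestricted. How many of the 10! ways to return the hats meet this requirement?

Inclusion-exclusion on the 3 forbidden self-matches:
Σ_{j=0}^{3} (-1)^j C(3,j)(10-j)!
= C(3,0)·10! - C(3,1)·9! + C(3,2)·8! - C(3,3)·7!
= 3628800 - 1088640 + 120960 - 5040
= 2656080

2656080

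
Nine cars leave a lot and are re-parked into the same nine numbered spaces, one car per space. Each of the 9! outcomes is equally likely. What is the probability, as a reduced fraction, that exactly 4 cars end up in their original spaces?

Favorable outcomes: C(9,4)·!5 = 126·44 = 5544.
Total outcomes: 9! = 362880.
Probability = 5544/362880 = 11/720.

11/720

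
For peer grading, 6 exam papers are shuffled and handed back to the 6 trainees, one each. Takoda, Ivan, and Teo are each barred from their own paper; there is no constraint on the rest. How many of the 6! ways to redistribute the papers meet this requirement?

426

Let A_j be the event that the j-th constrained one is fixed. By inclusion-exclusion over the 3 events:
Σ_{j=0}^{3} (-1)^j C(3,j)(6-j)!
= C(3,0)·6! - C(3,1)·5! + C(3,2)·4! - C(3,3)·3!
= 720 - 360 + 72 - 6
= 426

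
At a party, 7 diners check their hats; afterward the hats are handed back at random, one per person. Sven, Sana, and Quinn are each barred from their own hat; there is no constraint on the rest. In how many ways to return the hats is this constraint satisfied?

Inclusion-exclusion on the 3 forbidden self-matches:
Σ_{j=0}^{3} (-1)^j C(3,j)(7-j)!
= C(3,0)·7! - C(3,1)·6! + C(3,2)·5! - C(3,3)·4!
= 5040 - 2160 + 360 - 24
= 3216

3216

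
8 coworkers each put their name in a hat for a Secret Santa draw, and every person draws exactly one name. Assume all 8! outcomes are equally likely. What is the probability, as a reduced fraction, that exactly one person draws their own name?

Favorable outcomes: C(8,1)·!7 = 8·1854 = 14832.
Total outcomes: 8! = 40320.
Probability = 14832/40320 = 103/280.

103/280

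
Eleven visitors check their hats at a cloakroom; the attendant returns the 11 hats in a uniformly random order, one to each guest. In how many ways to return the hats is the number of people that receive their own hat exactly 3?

2447445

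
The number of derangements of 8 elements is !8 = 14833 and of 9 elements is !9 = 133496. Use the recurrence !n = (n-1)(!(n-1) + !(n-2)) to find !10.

1334961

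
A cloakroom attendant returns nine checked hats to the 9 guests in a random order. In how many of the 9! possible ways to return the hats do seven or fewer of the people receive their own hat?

362879

Sum C(9,i)·!(9-i) for i = 0..7:
  i=0: C(9,0)·!9 = 1·133496 = 133496
  i=1: C(9,1)·!8 = 9·14833 = 133497
  i=2: C(9,2)·!7 = 36·1854 = 66744
  i=3: C(9,3)·!6 = 84·265 = 22260
  i=4: C(9,4)·!5 = 126·44 = 5544
  i=5: C(9,5)·!4 = 126·9 = 1134
  i=6: C(9,6)·!3 = 84·2 = 168
  i=7: C(9,7)·!2 = 36·1 = 36
Total = 362879.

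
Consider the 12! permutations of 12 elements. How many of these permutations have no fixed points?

Recurrence: !12 = 12·!11 + (-1)^12.
!12 = 12·14684570 + 1 = 176214841

176214841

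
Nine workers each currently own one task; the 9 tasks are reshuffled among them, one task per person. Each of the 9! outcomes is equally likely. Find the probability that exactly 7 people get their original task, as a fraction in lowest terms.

1/10080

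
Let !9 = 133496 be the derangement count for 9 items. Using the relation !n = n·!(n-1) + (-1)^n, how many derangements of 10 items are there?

1334961

!10 = 10·133496 + 1 = 1334961.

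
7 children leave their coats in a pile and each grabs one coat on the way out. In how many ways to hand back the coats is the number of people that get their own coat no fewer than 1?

Sum C(7,i)·!(7-i) for i = 1..7:
  i=1: C(7,1)·!6 = 7·265 = 1855
  i=2: C(7,2)·!5 = 21·44 = 924
  i=3: C(7,3)·!4 = 35·9 = 315
  i=4: C(7,4)·!3 = 35·2 = 70
  i=5: C(7,5)·!2 = 21·1 = 21
  i=6: C(7,6)·!1 = 7·0 = 0
  i=7: C(7,7)·!0 = 1·1 = 1
Total = 3186.

3186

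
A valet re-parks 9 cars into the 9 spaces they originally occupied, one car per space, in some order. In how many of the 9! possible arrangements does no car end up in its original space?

By inclusion-exclusion, !9 = Σ (-1)^k · 9!/k! for k=0..9
= 9! - 9!/1! + 9!/2! - 9!/3! + 9!/4! - 9!/5! + 9!/6! - 9!/7! + 9!/8! - 9!/9!
= 362880 - 362880 + 181440 - 60480 + 15120 - 3024 + 504 - 72 + 9 - 1
= 133496

133496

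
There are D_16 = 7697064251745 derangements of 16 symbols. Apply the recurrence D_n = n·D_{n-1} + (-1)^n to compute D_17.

130850092279664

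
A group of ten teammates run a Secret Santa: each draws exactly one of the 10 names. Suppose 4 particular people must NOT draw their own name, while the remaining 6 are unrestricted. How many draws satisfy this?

2399760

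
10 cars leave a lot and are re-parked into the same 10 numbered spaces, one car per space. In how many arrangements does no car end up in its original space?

1334961

!10 is the nearest integer to 10!/e.
10! = 3628800, and 3628800/e ≈ 1334960.92, so !10 = 1334961.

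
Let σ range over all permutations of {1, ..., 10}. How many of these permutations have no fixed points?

1334961

!10 = 10! · Σ_{k=0}^{10} (-1)^k/k!
= 10! - 10!/1! + 10!/2! - 10!/3! + 10!/4! - 10!/5! + 10!/6! - 10!/7! + 10!/8! - 10!/9! + 10!/10!
= 3628800 - 3628800 + 1814400 - 604800 + 151200 - 30240 + 5040 - 720 + 90 - 10 + 1
= 1334961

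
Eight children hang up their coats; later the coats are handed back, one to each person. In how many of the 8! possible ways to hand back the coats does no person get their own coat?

!8 = 8! · Σ_{k=0}^{8} (-1)^k/k!
= 8! - 8!/1! + 8!/2! - 8!/3! + 8!/4! - 8!/5! + 8!/6! - 8!/7! + 8!/8!
= 40320 - 40320 + 20160 - 6720 + 1680 - 336 + 56 - 8 + 1
= 14833

14833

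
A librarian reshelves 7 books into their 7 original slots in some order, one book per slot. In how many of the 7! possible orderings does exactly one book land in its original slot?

1855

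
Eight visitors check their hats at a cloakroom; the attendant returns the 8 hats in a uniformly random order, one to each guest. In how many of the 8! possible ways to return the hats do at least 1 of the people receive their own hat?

25487

Sum C(8,i)·!(8-i) for i = 1..8:
  i=1: C(8,1)·!7 = 8·1854 = 14832
  i=2: C(8,2)·!6 = 28·265 = 7420
  i=3: C(8,3)·!5 = 56·44 = 2464
  i=4: C(8,4)·!4 = 70·9 = 630
  i=5: C(8,5)·!3 = 56·2 = 112
  i=6: C(8,6)·!2 = 28·1 = 28
  i=7: C(8,7)·!1 = 8·0 = 0
  i=8: C(8,8)·!0 = 1·1 = 1
Total = 25487.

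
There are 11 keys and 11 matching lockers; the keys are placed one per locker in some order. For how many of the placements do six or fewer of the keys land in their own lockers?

# with exactly i fixed is C(11,i)·!(11-i); sum over i=0..6:
  i=0: C(11,0)·!11 = 1·14684570 = 14684570
  i=1: C(11,1)·!10 = 11·1334961 = 14684571
  i=2: C(11,2)·!9 = 55·133496 = 7342280
  i=3: C(11,3)·!8 = 165·14833 = 2447445
  i=4: C(11,4)·!7 = 330·1854 = 611820
  i=5: C(11,5)·!6 = 462·265 = 122430
  i=6: C(11,6)·!5 = 462·44 = 20328
Total = 39913444.

39913444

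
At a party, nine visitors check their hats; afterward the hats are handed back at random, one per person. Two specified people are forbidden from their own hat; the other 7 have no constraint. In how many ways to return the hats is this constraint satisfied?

287280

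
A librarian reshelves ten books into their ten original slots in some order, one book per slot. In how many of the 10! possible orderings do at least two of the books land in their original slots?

958879

Sum C(10,i)·!(10-i) for i = 2..10:
  i=2: C(10,2)·!8 = 45·14833 = 667485
  i=3: C(10,3)·!7 = 120·1854 = 222480
  i=4: C(10,4)·!6 = 210·265 = 55650
  i=5: C(10,5)·!5 = 252·44 = 11088
  i=6: C(10,6)·!4 = 210·9 = 1890
  i=7: C(10,7)·!3 = 120·2 = 240
  i=8: C(10,8)·!2 = 45·1 = 45
  i=9: C(10,9)·!1 = 10·0 = 0
  i=10: C(10,10)·!0 = 1·1 = 1
Total = 958879.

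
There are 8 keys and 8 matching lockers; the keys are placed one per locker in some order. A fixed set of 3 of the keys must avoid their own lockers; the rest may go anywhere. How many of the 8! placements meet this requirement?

27240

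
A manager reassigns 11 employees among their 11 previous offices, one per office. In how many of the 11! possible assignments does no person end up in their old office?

!11 = 11! · Σ_{k=0}^{11} (-1)^k/k!
= 11! - 11!/1! + 11!/2! - 11!/3! + 11!/4! - 11!/5! + 11!/6! - 11!/7! + 11!/8! - 11!/9! + 11!/10! - 11!/11!
= 39916800 - 39916800 + 19958400 - 6652800 + 1663200 - 332640 + 55440 - 7920 + 990 - 110 + 11 - 1
= 14684570

14684570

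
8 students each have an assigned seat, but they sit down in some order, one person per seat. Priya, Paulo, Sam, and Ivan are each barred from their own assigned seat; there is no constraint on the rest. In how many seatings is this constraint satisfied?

24024

Let A_j be the event that the j-th constrained one is fixed. By inclusion-exclusion over the 4 events:
Σ_{j=0}^{4} (-1)^j C(4,j)(8-j)!
= C(4,0)·8! - C(4,1)·7! + C(4,2)·6! - C(4,3)·5! + C(4,4)·4!
= 40320 - 20160 + 4320 - 480 + 24
= 24024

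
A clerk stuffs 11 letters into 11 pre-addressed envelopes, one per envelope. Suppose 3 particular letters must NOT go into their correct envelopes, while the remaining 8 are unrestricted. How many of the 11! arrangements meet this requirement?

30078720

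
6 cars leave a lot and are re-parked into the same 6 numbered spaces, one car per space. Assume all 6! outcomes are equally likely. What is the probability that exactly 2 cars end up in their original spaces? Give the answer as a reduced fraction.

3/16

Favorable outcomes: C(6,2)·!4 = 15·9 = 135.
Total outcomes: 6! = 720.
Probability = 135/720 = 3/16.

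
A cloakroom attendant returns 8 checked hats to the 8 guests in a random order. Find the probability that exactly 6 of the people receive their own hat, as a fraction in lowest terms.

1/1440

Favorable outcomes: C(8,6)·!2 = 28·1 = 28.
Total outcomes: 8! = 40320.
Probability = 28/40320 = 1/1440.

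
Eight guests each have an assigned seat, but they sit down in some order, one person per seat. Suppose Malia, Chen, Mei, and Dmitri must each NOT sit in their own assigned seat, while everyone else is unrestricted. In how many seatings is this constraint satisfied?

24024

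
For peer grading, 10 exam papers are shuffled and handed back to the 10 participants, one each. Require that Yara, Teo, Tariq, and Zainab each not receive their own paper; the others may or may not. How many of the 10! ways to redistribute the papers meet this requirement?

2399760

Let A_j be the event that the j-th constrained one is fixed. By inclusion-exclusion over the 4 events:
Σ_{j=0}^{4} (-1)^j C(4,j)(10-j)!
= C(4,0)·10! - C(4,1)·9! + C(4,2)·8! - C(4,3)·7! + C(4,4)·6!
= 3628800 - 1451520 + 241920 - 20160 + 720
= 2399760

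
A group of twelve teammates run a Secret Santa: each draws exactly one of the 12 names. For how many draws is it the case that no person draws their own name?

176214841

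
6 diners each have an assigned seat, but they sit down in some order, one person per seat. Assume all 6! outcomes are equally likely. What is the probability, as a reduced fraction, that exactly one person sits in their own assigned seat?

Favorable outcomes: C(6,1)·!5 = 6·44 = 264.
Total outcomes: 6! = 720.
Probability = 264/720 = 11/30.

11/30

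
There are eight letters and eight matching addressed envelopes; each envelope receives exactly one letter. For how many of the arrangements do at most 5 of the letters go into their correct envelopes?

40291

Sum C(8,i)·!(8-i) for i = 0..5:
  i=0: C(8,0)·!8 = 1·14833 = 14833
  i=1: C(8,1)·!7 = 8·1854 = 14832
  i=2: C(8,2)·!6 = 28·265 = 7420
  i=3: C(8,3)·!5 = 56·44 = 2464
  i=4: C(8,4)·!4 = 70·9 = 630
  i=5: C(8,5)·!3 = 56·2 = 112
Total = 40291.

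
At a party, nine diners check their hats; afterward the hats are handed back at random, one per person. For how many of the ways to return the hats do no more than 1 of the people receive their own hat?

Sum C(9,i)·!(9-i) for i = 0..1:
  i=0: C(9,0)·!9 = 1·133496 = 133496
  i=1: C(9,1)·!8 = 9·14833 = 133497
Total = 266993.

266993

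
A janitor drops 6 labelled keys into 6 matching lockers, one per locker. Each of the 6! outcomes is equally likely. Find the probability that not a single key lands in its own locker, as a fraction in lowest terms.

Favorable outcomes: !6 = 265.
Total outcomes: 6! = 720.
Probability = 265/720 = 53/144.

53/144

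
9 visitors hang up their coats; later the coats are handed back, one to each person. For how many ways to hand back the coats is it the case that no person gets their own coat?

133496

The number of derangements of 9 is !9 = Σ_{k=0}^{9} (-1)^k·9!/k!
= 9! - 9!/1! + 9!/2! - 9!/3! + 9!/4! - 9!/5! + 9!/6! - 9!/7! + 9!/8! - 9!/9!
= 362880 - 362880 + 181440 - 60480 + 15120 - 3024 + 504 - 72 + 9 - 1
= 133496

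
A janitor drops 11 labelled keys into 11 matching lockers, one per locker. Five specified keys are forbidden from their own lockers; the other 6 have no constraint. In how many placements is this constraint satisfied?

Inclusion-exclusion on the 5 forbidden self-matches:
Σ_{j=0}^{5} (-1)^j C(5,j)(11-j)!
= C(5,0)·11! - C(5,1)·10! + C(5,2)·9! - C(5,3)·8! + C(5,4)·7! - C(5,5)·6!
= 39916800 - 18144000 + 3628800 - 403200 + 25200 - 720
= 25022880

25022880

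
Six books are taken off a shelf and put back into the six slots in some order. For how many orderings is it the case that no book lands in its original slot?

!6 is the nearest integer to 6!/e.
6! = 720, and 720/e ≈ 264.87, so !6 = 265.

265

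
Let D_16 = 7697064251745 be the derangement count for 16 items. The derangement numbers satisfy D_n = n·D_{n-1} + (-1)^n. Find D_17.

130850092279664

D_17 = 17·7697064251745 - 1 = 130850092279664.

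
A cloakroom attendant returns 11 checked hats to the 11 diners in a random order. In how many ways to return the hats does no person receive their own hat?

The subfactorial !11 = [11!/e] (nearest integer).
11! = 39916800, and 39916800/e ≈ 14684570.08, so !11 = 14684570.

14684570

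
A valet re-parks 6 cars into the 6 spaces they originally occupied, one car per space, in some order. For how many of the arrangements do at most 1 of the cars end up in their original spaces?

529

# with exactly i fixed is C(6,i)·!(6-i); sum over i=0..1:
  i=0: C(6,0)·!6 = 1·265 = 265
  i=1: C(6,1)·!5 = 6·44 = 264
Total = 529.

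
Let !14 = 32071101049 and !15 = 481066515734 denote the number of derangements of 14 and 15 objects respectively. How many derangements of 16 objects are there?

!16 = (16-1)·(!15 + !14) = 15·(481066515734 + 32071101049) = 15·513137616783 = 7697064251745.

7697064251745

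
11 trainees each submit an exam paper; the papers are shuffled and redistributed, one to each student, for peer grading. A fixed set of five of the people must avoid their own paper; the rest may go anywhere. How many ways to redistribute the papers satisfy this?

25022880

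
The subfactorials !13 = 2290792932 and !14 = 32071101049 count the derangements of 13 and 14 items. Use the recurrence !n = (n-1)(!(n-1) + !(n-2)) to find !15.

!15 = (15-1)·(!14 + !13) = 14·(32071101049 + 2290792932) = 14·34361893981 = 481066515734.

481066515734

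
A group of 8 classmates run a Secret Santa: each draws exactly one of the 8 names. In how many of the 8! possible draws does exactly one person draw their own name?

14832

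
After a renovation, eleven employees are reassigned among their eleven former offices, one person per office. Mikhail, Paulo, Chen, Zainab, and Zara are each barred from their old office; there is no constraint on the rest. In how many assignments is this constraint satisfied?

Let A_j be the event that the j-th constrained one is fixed. By inclusion-exclusion over the 5 events:
Σ_{j=0}^{5} (-1)^j C(5,j)(11-j)!
= C(5,0)·11! - C(5,1)·10! + C(5,2)·9! - C(5,3)·8! + C(5,4)·7! - C(5,5)·6!
= 39916800 - 18144000 + 3628800 - 403200 + 25200 - 720
= 25022880

25022880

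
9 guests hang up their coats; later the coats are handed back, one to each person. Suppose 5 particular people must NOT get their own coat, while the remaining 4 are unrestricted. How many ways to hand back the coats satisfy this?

205056

Inclusion-exclusion on the 5 forbidden self-matches:
Σ_{j=0}^{5} (-1)^j C(5,j)(9-j)!
= C(5,0)·9! - C(5,1)·8! + C(5,2)·7! - C(5,3)·6! + C(5,4)·5! - C(5,5)·4!
= 362880 - 201600 + 50400 - 7200 + 600 - 24
= 205056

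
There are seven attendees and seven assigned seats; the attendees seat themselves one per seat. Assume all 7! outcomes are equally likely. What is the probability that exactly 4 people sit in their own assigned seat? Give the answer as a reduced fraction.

1/72

Favorable outcomes: C(7,4)·!3 = 35·2 = 70.
Total outcomes: 7! = 5040.
Probability = 70/5040 = 1/72.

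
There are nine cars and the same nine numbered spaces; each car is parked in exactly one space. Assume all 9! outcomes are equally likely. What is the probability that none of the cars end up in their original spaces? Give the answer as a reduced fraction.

Favorable outcomes: !9 = 133496.
Total outcomes: 9! = 362880.
Probability = 133496/362880 = 16687/45360.

16687/45360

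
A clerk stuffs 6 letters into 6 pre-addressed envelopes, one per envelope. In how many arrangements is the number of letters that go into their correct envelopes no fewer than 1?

455

Sum C(6,i)·!(6-i) for i = 1..6:
  i=1: C(6,1)·!5 = 6·44 = 264
  i=2: C(6,2)·!4 = 15·9 = 135
  i=3: C(6,3)·!3 = 20·2 = 40
  i=4: C(6,4)·!2 = 15·1 = 15
  i=5: C(6,5)·!1 = 6·0 = 0
  i=6: C(6,6)·!0 = 1·1 = 1
Total = 455.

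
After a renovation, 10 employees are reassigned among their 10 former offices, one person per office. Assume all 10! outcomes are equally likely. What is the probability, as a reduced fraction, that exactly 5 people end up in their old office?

11/3600

Favorable outcomes: C(10,5)·!5 = 252·44 = 11088.
Total outcomes: 10! = 3628800.
Probability = 11088/3628800 = 11/3600.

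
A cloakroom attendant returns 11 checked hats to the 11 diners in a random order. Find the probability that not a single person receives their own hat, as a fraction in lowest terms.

Favorable outcomes: !11 = 14684570.
Total outcomes: 11! = 39916800.
Probability = 14684570/39916800 = 1468457/3991680.

1468457/3991680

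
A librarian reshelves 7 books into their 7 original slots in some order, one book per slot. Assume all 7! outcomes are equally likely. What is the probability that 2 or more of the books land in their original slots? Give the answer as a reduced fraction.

1331/5040

Favorable outcomes: Σ_{i≥2} C(7,i)·!(7-i) = 21·44 + 35·9 + 35·2 + 21·1 + 7·0 + 1·1 = 1331.
Total outcomes: 7! = 5040.
Probability = 1331/5040 = 1331/5040.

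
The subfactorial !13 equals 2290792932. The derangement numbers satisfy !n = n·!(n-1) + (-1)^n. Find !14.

!14 = 14·2290792932 + 1 = 32071101049.

32071101049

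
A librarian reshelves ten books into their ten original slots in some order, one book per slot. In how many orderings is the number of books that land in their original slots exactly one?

1334960

Choose which one of the 10 is fixed: C(10,1) = 10.
The other 9 form a derangement: !9 = 133496.
Total: 10 × 133496 = 1334960.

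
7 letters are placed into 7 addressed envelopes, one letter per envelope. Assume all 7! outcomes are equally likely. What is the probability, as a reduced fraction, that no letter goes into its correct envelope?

Favorable outcomes: !7 = 1854.
Total outcomes: 7! = 5040.
Probability = 1854/5040 = 103/280.

103/280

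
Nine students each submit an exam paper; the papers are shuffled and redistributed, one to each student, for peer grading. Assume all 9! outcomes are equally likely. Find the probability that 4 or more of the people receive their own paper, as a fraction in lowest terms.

6883/362880

Favorable outcomes: Σ_{i≥4} C(9,i)·!(9-i) = 126·44 + 126·9 + 84·2 + 36·1 + 9·0 + 1·1 = 6883.
Total outcomes: 9! = 362880.
Probability = 6883/362880 = 6883/362880.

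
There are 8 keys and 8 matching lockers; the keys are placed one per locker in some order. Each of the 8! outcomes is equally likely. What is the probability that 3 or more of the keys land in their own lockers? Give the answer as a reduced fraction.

Favorable outcomes: Σ_{i≥3} C(8,i)·!(8-i) = 56·44 + 70·9 + 56·2 + 28·1 + 8·0 + 1·1 = 3235.
Total outcomes: 8! = 40320.
Probability = 3235/40320 = 647/8064.

647/8064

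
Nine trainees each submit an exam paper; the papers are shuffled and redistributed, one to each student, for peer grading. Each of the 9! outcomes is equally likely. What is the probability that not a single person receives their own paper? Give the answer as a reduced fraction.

16687/45360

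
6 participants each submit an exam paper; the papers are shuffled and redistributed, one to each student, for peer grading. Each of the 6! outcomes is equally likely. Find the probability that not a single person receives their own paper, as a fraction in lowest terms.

Favorable outcomes: !6 = 265.
Total outcomes: 6! = 720.
Probability = 265/720 = 53/144.

53/144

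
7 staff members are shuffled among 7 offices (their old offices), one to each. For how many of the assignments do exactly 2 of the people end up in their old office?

924

Choose which 2 of the 7 are fixed: C(7,2) = 21.
The other 5 form a derangement: !5 = 44.
Total: 21 × 44 = 924.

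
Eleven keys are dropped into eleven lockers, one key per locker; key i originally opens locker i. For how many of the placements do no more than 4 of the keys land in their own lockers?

39770686

# with exactly i fixed is C(11,i)·!(11-i); sum over i=0..4:
  i=0: C(11,0)·!11 = 1·14684570 = 14684570
  i=1: C(11,1)·!10 = 11·1334961 = 14684571
  i=2: C(11,2)·!9 = 55·133496 = 7342280
  i=3: C(11,3)·!8 = 165·14833 = 2447445
  i=4: C(11,4)·!7 = 330·1854 = 611820
Total = 39770686.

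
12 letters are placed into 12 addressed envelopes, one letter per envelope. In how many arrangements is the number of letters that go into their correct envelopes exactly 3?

29369120

Choose which 3 of the 12 are fixed: C(12,3) = 220.
The other 9 form a derangement: !9 = 133496.
Total: 220 × 133496 = 29369120.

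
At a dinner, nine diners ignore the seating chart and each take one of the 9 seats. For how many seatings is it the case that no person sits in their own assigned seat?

133496

Recurrence: !9 = 8·(!8 + !7).
!9 = 8·(14833 + 1854) = 8·16687 = 133496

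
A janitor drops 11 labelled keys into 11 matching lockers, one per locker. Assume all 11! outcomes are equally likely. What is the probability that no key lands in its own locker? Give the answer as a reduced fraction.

1468457/3991680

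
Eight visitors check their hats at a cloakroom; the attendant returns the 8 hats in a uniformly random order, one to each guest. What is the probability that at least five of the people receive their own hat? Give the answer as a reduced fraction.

47/13440

Favorable outcomes: Σ_{i≥5} C(8,i)·!(8-i) = 56·2 + 28·1 + 8·0 + 1·1 = 141.
Total outcomes: 8! = 40320.
Probability = 141/40320 = 47/13440.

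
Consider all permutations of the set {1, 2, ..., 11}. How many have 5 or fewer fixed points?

Sum C(11,i)·!(11-i) for i = 0..5:
  i=0: C(11,0)·!11 = 1·14684570 = 14684570
  i=1: C(11,1)·!10 = 11·1334961 = 14684571
  i=2: C(11,2)·!9 = 55·133496 = 7342280
  i=3: C(11,3)·!8 = 165·14833 = 2447445
  i=4: C(11,4)·!7 = 330·1854 = 611820
  i=5: C(11,5)·!6 = 462·265 = 122430
Total = 39893116.

39893116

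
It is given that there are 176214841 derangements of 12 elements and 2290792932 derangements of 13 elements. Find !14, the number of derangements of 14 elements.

32071101049

!14 = (14-1)·(!13 + !12) = 13·(2290792932 + 176214841) = 13·2467007773 = 32071101049.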